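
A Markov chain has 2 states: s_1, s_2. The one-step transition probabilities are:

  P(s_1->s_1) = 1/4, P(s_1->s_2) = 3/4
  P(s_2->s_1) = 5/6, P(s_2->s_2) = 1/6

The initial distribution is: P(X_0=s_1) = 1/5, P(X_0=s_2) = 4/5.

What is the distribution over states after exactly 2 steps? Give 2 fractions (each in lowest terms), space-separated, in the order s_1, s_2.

Propagating the distribution step by step (d_{t+1} = d_t * P):
d_0 = (s_1=1/5, s_2=4/5)
  d_1[s_1] = 1/5*1/4 + 4/5*5/6 = 43/60
  d_1[s_2] = 1/5*3/4 + 4/5*1/6 = 17/60
d_1 = (s_1=43/60, s_2=17/60)
  d_2[s_1] = 43/60*1/4 + 17/60*5/6 = 299/720
  d_2[s_2] = 43/60*3/4 + 17/60*1/6 = 421/720
d_2 = (s_1=299/720, s_2=421/720)

Answer: 299/720 421/720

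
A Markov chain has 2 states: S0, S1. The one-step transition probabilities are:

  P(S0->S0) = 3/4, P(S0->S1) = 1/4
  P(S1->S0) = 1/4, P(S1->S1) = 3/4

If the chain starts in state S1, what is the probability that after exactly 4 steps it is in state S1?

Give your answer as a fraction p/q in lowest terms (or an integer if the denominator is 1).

Answer: 17/32

Derivation:
Computing P^4 by repeated multiplication:
P^1 =
  S0: [3/4, 1/4]
  S1: [1/4, 3/4]
P^2 =
  S0: [5/8, 3/8]
  S1: [3/8, 5/8]
P^3 =
  S0: [9/16, 7/16]
  S1: [7/16, 9/16]
P^4 =
  S0: [17/32, 15/32]
  S1: [15/32, 17/32]

(P^4)[S1 -> S1] = 17/32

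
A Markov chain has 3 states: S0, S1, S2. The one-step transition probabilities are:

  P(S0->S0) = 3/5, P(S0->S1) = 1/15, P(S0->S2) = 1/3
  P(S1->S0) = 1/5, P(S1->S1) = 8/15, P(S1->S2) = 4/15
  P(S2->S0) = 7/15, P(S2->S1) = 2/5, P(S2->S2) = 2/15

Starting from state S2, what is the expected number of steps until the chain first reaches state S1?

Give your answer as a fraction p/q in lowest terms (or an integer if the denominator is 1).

Let h_i = expected steps to first reach S1 from state i.
Boundary: h_S1 = 0.
First-step equations for the other states:
  h_S0 = 1 + 3/5*h_S0 + 1/15*h_S1 + 1/3*h_S2
  h_S2 = 1 + 7/15*h_S0 + 2/5*h_S1 + 2/15*h_S2

Substituting h_S1 = 0 and rearranging gives the linear system (I - Q) h = 1:
  [2/5, -1/3] . (h_S0, h_S2) = 1
  [-7/15, 13/15] . (h_S0, h_S2) = 1

Solving yields:
  h_S0 = 270/43
  h_S2 = 195/43

Starting state is S2, so the expected hitting time is h_S2 = 195/43.

Answer: 195/43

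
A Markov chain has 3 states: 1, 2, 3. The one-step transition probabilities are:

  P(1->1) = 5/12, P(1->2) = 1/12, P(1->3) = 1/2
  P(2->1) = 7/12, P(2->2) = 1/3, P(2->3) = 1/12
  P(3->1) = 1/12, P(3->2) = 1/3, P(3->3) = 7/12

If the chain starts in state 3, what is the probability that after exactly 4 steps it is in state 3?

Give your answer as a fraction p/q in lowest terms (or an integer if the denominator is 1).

Answer: 4393/10368

Derivation:
Computing P^4 by repeated multiplication:
P^1 =
  1: [5/12, 1/12, 1/2]
  2: [7/12, 1/3, 1/12]
  3: [1/12, 1/3, 7/12]
P^2 =
  1: [19/72, 11/48, 73/144]
  2: [4/9, 3/16, 53/144]
  3: [5/18, 5/16, 59/144]
P^3 =
  1: [247/864, 77/288, 193/432]
  2: [281/864, 2/9, 391/864]
  3: [287/864, 19/72, 349/864]
P^4 =
  1: [1619/5184, 905/3456, 4415/10368]
  2: [785/2592, 871/3456, 4615/10368]
  3: [845/2592, 865/3456, 4393/10368]

(P^4)[3 -> 3] = 4393/10368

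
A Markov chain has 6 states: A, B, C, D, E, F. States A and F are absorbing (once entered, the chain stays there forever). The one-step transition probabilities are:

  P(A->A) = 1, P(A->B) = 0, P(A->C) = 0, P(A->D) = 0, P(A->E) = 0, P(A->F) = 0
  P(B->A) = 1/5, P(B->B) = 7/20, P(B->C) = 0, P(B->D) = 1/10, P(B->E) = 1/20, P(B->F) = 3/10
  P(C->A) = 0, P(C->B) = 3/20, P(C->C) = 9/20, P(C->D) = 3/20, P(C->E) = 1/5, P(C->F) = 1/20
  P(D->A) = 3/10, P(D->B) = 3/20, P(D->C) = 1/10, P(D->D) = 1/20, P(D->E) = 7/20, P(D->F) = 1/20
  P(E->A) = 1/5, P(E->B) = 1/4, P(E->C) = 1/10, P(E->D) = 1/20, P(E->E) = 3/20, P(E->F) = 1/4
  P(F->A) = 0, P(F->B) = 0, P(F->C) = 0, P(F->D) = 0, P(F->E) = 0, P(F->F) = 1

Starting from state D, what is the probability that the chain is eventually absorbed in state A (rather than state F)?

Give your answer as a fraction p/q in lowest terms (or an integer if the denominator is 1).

Let a_i = P(absorbed in A | start in state i).
Boundary conditions: a_A = 1, a_F = 0.
For each transient state i, a_i = sum_j P(i->j) * a_j:
  a_B = 1/5*a_A + 7/20*a_B + 0*a_C + 1/10*a_D + 1/20*a_E + 3/10*a_F
  a_C = 0*a_A + 3/20*a_B + 9/20*a_C + 3/20*a_D + 1/5*a_E + 1/20*a_F
  a_D = 3/10*a_A + 3/20*a_B + 1/10*a_C + 1/20*a_D + 7/20*a_E + 1/20*a_F
  a_E = 1/5*a_A + 1/4*a_B + 1/10*a_C + 1/20*a_D + 3/20*a_E + 1/4*a_F

Substituting a_A = 1 and a_F = 0, rearrange to (I - Q) a = r where r[i] = P(i -> A):
  [13/20, 0, -1/10, -1/20] . (a_B, a_C, a_D, a_E) = 1/5
  [-3/20, 11/20, -3/20, -1/5] . (a_B, a_C, a_D, a_E) = 0
  [-3/20, -1/10, 19/20, -7/20] . (a_B, a_C, a_D, a_E) = 3/10
  [-1/4, -1/10, -1/20, 17/20] . (a_B, a_C, a_D, a_E) = 1/5

Solving yields:
  a_B = 8215/18919
  a_C = 8421/18919
  a_D = 11298/18919
  a_E = 8523/18919

Starting state is D, so the absorption probability is a_D = 11298/18919.

Answer: 11298/18919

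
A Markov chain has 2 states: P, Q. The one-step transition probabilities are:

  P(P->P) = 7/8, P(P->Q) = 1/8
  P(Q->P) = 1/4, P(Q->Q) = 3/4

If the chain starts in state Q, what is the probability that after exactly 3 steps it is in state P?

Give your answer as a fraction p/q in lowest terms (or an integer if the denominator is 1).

Computing P^3 by repeated multiplication:
P^1 =
  P: [7/8, 1/8]
  Q: [1/4, 3/4]
P^2 =
  P: [51/64, 13/64]
  Q: [13/32, 19/32]
P^3 =
  P: [383/512, 129/512]
  Q: [129/256, 127/256]

(P^3)[Q -> P] = 129/256

Answer: 129/256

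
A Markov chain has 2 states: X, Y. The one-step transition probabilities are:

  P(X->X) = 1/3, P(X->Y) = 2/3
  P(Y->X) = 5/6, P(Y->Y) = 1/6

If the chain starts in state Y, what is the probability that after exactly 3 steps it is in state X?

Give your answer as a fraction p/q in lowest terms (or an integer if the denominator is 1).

Answer: 5/8

Derivation:
Computing P^3 by repeated multiplication:
P^1 =
  X: [1/3, 2/3]
  Y: [5/6, 1/6]
P^2 =
  X: [2/3, 1/3]
  Y: [5/12, 7/12]
P^3 =
  X: [1/2, 1/2]
  Y: [5/8, 3/8]

(P^3)[Y -> X] = 5/8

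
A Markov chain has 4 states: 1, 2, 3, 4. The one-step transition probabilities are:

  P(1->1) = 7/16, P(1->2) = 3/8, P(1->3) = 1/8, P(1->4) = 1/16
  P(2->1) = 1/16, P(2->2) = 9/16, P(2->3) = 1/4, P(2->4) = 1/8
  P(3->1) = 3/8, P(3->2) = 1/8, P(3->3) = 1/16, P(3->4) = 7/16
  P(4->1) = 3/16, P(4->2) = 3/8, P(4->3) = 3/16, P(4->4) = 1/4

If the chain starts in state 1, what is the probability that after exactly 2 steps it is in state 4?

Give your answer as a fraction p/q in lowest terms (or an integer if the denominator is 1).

Computing P^2 by repeated multiplication:
P^1 =
  1: [7/16, 3/8, 1/8, 1/16]
  2: [1/16, 9/16, 1/4, 1/8]
  3: [3/8, 1/8, 1/16, 7/16]
  4: [3/16, 3/8, 3/16, 1/4]
P^2 =
  1: [35/128, 53/128, 43/256, 37/256]
  2: [23/128, 107/256, 3/16, 55/256]
  3: [71/256, 49/128, 21/128, 45/256]
  4: [57/256, 51/128, 45/256, 13/64]

(P^2)[1 -> 4] = 37/256

Answer: 37/256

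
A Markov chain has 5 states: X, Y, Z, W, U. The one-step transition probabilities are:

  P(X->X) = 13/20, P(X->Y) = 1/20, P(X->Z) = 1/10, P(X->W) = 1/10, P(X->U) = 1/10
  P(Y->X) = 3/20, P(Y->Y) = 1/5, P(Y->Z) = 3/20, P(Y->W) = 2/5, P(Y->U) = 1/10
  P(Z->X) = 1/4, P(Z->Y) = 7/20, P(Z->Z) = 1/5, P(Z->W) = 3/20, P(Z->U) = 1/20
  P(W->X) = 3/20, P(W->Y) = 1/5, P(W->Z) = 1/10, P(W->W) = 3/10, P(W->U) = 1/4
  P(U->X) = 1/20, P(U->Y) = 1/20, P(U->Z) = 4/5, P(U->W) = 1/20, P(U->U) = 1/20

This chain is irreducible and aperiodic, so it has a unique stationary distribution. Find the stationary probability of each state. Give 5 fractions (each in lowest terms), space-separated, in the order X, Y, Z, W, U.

The stationary distribution satisfies pi = pi * P, i.e.:
  pi_X = 13/20*pi_X + 3/20*pi_Y + 1/4*pi_Z + 3/20*pi_W + 1/20*pi_U
  pi_Y = 1/20*pi_X + 1/5*pi_Y + 7/20*pi_Z + 1/5*pi_W + 1/20*pi_U
  pi_Z = 1/10*pi_X + 3/20*pi_Y + 1/5*pi_Z + 1/10*pi_W + 4/5*pi_U
  pi_W = 1/10*pi_X + 2/5*pi_Y + 3/20*pi_Z + 3/10*pi_W + 1/20*pi_U
  pi_U = 1/10*pi_X + 1/10*pi_Y + 1/20*pi_Z + 1/4*pi_W + 1/20*pi_U
with normalization: pi_X + pi_Y + pi_Z + pi_W + pi_U = 1.

Using the first 4 balance equations plus normalization, the linear system A*pi = b is:
  [-7/20, 3/20, 1/4, 3/20, 1/20] . pi = 0
  [1/20, -4/5, 7/20, 1/5, 1/20] . pi = 0
  [1/10, 3/20, -4/5, 1/10, 4/5] . pi = 0
  [1/10, 2/5, 3/20, -7/10, 1/20] . pi = 0
  [1, 1, 1, 1, 1] . pi = 1

Solving yields:
  pi_X = 767/2404
  pi_Y = 4001/24040
  pi_Z = 20021/96160
  pi_W = 9297/48080
  pi_U = 10861/96160

Verification (pi * P):
  767/2404*13/20 + 4001/24040*3/20 + 20021/96160*1/4 + 9297/48080*3/20 + 10861/96160*1/20 = 767/2404 = pi_X  (ok)
  767/2404*1/20 + 4001/24040*1/5 + 20021/96160*7/20 + 9297/48080*1/5 + 10861/96160*1/20 = 4001/24040 = pi_Y  (ok)
  767/2404*1/10 + 4001/24040*3/20 + 20021/96160*1/5 + 9297/48080*1/10 + 10861/96160*4/5 = 20021/96160 = pi_Z  (ok)
  767/2404*1/10 + 4001/24040*2/5 + 20021/96160*3/20 + 9297/48080*3/10 + 10861/96160*1/20 = 9297/48080 = pi_W  (ok)
  767/2404*1/10 + 4001/24040*1/10 + 20021/96160*1/20 + 9297/48080*1/4 + 10861/96160*1/20 = 10861/96160 = pi_U  (ok)

Answer: 767/2404 4001/24040 20021/96160 9297/48080 10861/96160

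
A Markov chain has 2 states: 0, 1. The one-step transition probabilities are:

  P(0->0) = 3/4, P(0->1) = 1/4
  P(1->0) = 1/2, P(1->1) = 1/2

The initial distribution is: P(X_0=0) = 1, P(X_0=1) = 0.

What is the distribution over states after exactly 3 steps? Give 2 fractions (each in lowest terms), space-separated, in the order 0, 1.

Answer: 43/64 21/64

Derivation:
Propagating the distribution step by step (d_{t+1} = d_t * P):
d_0 = (0=1, 1=0)
  d_1[0] = 1*3/4 + 0*1/2 = 3/4
  d_1[1] = 1*1/4 + 0*1/2 = 1/4
d_1 = (0=3/4, 1=1/4)
  d_2[0] = 3/4*3/4 + 1/4*1/2 = 11/16
  d_2[1] = 3/4*1/4 + 1/4*1/2 = 5/16
d_2 = (0=11/16, 1=5/16)
  d_3[0] = 11/16*3/4 + 5/16*1/2 = 43/64
  d_3[1] = 11/16*1/4 + 5/16*1/2 = 21/64
d_3 = (0=43/64, 1=21/64)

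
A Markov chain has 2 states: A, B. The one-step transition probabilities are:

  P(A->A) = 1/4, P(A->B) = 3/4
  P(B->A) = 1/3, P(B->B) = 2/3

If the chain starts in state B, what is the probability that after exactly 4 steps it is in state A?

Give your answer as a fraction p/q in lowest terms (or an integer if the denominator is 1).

Answer: 1595/5184

Derivation:
Computing P^4 by repeated multiplication:
P^1 =
  A: [1/4, 3/4]
  B: [1/3, 2/3]
P^2 =
  A: [5/16, 11/16]
  B: [11/36, 25/36]
P^3 =
  A: [59/192, 133/192]
  B: [133/432, 299/432]
P^4 =
  A: [709/2304, 1595/2304]
  B: [1595/5184, 3589/5184]

(P^4)[B -> A] = 1595/5184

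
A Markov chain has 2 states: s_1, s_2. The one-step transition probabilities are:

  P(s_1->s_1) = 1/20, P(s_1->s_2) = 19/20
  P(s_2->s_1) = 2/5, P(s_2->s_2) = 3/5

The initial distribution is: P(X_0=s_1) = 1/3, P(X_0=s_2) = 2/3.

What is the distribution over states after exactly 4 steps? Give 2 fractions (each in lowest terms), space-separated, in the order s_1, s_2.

Answer: 142489/480000 337511/480000

Derivation:
Propagating the distribution step by step (d_{t+1} = d_t * P):
d_0 = (s_1=1/3, s_2=2/3)
  d_1[s_1] = 1/3*1/20 + 2/3*2/5 = 17/60
  d_1[s_2] = 1/3*19/20 + 2/3*3/5 = 43/60
d_1 = (s_1=17/60, s_2=43/60)
  d_2[s_1] = 17/60*1/20 + 43/60*2/5 = 361/1200
  d_2[s_2] = 17/60*19/20 + 43/60*3/5 = 839/1200
d_2 = (s_1=361/1200, s_2=839/1200)
  d_3[s_1] = 361/1200*1/20 + 839/1200*2/5 = 7073/24000
  d_3[s_2] = 361/1200*19/20 + 839/1200*3/5 = 16927/24000
d_3 = (s_1=7073/24000, s_2=16927/24000)
  d_4[s_1] = 7073/24000*1/20 + 16927/24000*2/5 = 142489/480000
  d_4[s_2] = 7073/24000*19/20 + 16927/24000*3/5 = 337511/480000
d_4 = (s_1=142489/480000, s_2=337511/480000)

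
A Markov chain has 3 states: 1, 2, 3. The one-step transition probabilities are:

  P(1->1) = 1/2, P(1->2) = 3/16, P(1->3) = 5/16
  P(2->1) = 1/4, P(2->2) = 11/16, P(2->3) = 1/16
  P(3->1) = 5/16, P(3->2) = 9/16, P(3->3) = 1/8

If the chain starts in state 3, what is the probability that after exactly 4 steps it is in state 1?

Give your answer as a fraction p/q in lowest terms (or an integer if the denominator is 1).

Answer: 11323/32768

Derivation:
Computing P^4 by repeated multiplication:
P^1 =
  1: [1/2, 3/16, 5/16]
  2: [1/4, 11/16, 1/16]
  3: [5/16, 9/16, 1/8]
P^2 =
  1: [101/256, 51/128, 53/256]
  2: [81/256, 71/128, 33/256]
  3: [43/128, 33/64, 19/128]
P^3 =
  1: [1481/4096, 951/2048, 713/4096]
  2: [1381/4096, 1051/2048, 613/4096]
  3: [703/2048, 513/1024, 319/2048]
P^4 =
  1: [23021/65536, 15891/32768, 10733/65536]
  2: [22521/65536, 16391/32768, 10233/65536]
  3: [11323/32768, 8133/16384, 5179/32768]

(P^4)[3 -> 1] = 11323/32768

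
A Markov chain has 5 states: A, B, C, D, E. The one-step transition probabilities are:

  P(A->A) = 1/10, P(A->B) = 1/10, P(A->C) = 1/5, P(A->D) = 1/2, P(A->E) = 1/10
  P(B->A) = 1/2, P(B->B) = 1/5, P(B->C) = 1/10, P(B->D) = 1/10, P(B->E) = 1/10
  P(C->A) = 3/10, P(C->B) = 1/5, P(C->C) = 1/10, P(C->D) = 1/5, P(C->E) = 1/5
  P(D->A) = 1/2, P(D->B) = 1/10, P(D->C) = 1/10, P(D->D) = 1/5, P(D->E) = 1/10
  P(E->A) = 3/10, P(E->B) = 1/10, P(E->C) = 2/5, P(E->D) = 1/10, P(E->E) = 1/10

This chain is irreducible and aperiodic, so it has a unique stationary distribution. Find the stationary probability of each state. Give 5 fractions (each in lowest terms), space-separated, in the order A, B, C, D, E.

The stationary distribution satisfies pi = pi * P, i.e.:
  pi_A = 1/10*pi_A + 1/2*pi_B + 3/10*pi_C + 1/2*pi_D + 3/10*pi_E
  pi_B = 1/10*pi_A + 1/5*pi_B + 1/5*pi_C + 1/10*pi_D + 1/10*pi_E
  pi_C = 1/5*pi_A + 1/10*pi_B + 1/10*pi_C + 1/10*pi_D + 2/5*pi_E
  pi_D = 1/2*pi_A + 1/10*pi_B + 1/5*pi_C + 1/5*pi_D + 1/10*pi_E
  pi_E = 1/10*pi_A + 1/10*pi_B + 1/5*pi_C + 1/10*pi_D + 1/10*pi_E
with normalization: pi_A + pi_B + pi_C + pi_D + pi_E = 1.

Using the first 4 balance equations plus normalization, the linear system A*pi = b is:
  [-9/10, 1/2, 3/10, 1/2, 3/10] . pi = 0
  [1/10, -4/5, 1/5, 1/10, 1/10] . pi = 0
  [1/5, 1/10, -9/10, 1/10, 2/5] . pi = 0
  [1/2, 1/10, 1/5, -4/5, 1/10] . pi = 0
  [1, 1, 1, 1, 1] . pi = 1

Solving yields:
  pi_A = 19/60
  pi_B = 7/54
  pi_C = 1/6
  pi_D = 73/270
  pi_E = 7/60

Verification (pi * P):
  19/60*1/10 + 7/54*1/2 + 1/6*3/10 + 73/270*1/2 + 7/60*3/10 = 19/60 = pi_A  (ok)
  19/60*1/10 + 7/54*1/5 + 1/6*1/5 + 73/270*1/10 + 7/60*1/10 = 7/54 = pi_B  (ok)
  19/60*1/5 + 7/54*1/10 + 1/6*1/10 + 73/270*1/10 + 7/60*2/5 = 1/6 = pi_C  (ok)
  19/60*1/2 + 7/54*1/10 + 1/6*1/5 + 73/270*1/5 + 7/60*1/10 = 73/270 = pi_D  (ok)
  19/60*1/10 + 7/54*1/10 + 1/6*1/5 + 73/270*1/10 + 7/60*1/10 = 7/60 = pi_E  (ok)

Answer: 19/60 7/54 1/6 73/270 7/60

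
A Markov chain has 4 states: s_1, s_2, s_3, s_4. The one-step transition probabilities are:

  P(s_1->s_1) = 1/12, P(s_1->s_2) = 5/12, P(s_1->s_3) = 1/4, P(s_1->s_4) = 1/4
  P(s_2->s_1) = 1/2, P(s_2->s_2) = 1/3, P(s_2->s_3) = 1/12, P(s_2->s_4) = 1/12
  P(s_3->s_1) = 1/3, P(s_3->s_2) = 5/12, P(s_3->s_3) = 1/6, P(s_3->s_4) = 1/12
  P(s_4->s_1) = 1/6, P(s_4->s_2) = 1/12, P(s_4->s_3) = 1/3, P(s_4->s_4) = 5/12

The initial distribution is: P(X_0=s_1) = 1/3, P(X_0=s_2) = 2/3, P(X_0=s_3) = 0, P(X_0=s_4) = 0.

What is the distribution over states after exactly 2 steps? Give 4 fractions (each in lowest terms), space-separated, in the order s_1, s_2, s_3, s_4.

Propagating the distribution step by step (d_{t+1} = d_t * P):
d_0 = (s_1=1/3, s_2=2/3, s_3=0, s_4=0)
  d_1[s_1] = 1/3*1/12 + 2/3*1/2 + 0*1/3 + 0*1/6 = 13/36
  d_1[s_2] = 1/3*5/12 + 2/3*1/3 + 0*5/12 + 0*1/12 = 13/36
  d_1[s_3] = 1/3*1/4 + 2/3*1/12 + 0*1/6 + 0*1/3 = 5/36
  d_1[s_4] = 1/3*1/4 + 2/3*1/12 + 0*1/12 + 0*5/12 = 5/36
d_1 = (s_1=13/36, s_2=13/36, s_3=5/36, s_4=5/36)
  d_2[s_1] = 13/36*1/12 + 13/36*1/2 + 5/36*1/3 + 5/36*1/6 = 121/432
  d_2[s_2] = 13/36*5/12 + 13/36*1/3 + 5/36*5/12 + 5/36*1/12 = 49/144
  d_2[s_3] = 13/36*1/4 + 13/36*1/12 + 5/36*1/6 + 5/36*1/3 = 41/216
  d_2[s_4] = 13/36*1/4 + 13/36*1/12 + 5/36*1/12 + 5/36*5/12 = 41/216
d_2 = (s_1=121/432, s_2=49/144, s_3=41/216, s_4=41/216)

Answer: 121/432 49/144 41/216 41/216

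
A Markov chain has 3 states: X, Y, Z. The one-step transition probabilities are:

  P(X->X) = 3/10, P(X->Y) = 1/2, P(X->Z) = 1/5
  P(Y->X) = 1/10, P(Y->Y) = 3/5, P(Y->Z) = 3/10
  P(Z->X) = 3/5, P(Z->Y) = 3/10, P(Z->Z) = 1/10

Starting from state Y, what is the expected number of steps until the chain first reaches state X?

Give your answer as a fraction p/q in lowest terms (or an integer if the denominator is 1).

Let h_i = expected steps to first reach X from state i.
Boundary: h_X = 0.
First-step equations for the other states:
  h_Y = 1 + 1/10*h_X + 3/5*h_Y + 3/10*h_Z
  h_Z = 1 + 3/5*h_X + 3/10*h_Y + 1/10*h_Z

Substituting h_X = 0 and rearranging gives the linear system (I - Q) h = 1:
  [2/5, -3/10] . (h_Y, h_Z) = 1
  [-3/10, 9/10] . (h_Y, h_Z) = 1

Solving yields:
  h_Y = 40/9
  h_Z = 70/27

Starting state is Y, so the expected hitting time is h_Y = 40/9.

Answer: 40/9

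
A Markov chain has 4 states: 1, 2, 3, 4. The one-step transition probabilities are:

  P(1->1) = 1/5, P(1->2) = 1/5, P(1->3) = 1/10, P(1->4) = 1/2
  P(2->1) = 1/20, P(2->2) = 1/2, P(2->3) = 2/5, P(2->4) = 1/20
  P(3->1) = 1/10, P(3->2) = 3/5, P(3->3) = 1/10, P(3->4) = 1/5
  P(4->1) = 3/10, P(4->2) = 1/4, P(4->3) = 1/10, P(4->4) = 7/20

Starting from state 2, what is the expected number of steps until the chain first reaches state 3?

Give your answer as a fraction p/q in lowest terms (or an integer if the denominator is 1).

Let h_i = expected steps to first reach 3 from state i.
Boundary: h_3 = 0.
First-step equations for the other states:
  h_1 = 1 + 1/5*h_1 + 1/5*h_2 + 1/10*h_3 + 1/2*h_4
  h_2 = 1 + 1/20*h_1 + 1/2*h_2 + 2/5*h_3 + 1/20*h_4
  h_4 = 1 + 3/10*h_1 + 1/4*h_2 + 1/10*h_3 + 7/20*h_4

Substituting h_3 = 0 and rearranging gives the linear system (I - Q) h = 1:
  [4/5, -1/5, -1/2] . (h_1, h_2, h_4) = 1
  [-1/20, 1/2, -1/20] . (h_1, h_2, h_4) = 1
  [-3/10, -1/4, 13/20] . (h_1, h_2, h_4) = 1

Solving yields:
  h_1 = 3310/637
  h_2 = 1930/637
  h_4 = 250/49

Starting state is 2, so the expected hitting time is h_2 = 1930/637.

Answer: 1930/637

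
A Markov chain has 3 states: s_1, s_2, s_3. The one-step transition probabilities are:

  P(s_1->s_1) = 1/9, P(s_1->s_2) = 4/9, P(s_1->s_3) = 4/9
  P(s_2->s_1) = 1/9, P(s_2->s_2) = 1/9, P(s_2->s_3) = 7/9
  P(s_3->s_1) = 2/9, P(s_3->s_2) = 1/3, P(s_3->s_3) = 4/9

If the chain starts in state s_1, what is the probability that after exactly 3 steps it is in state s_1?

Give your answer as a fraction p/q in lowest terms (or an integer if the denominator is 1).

Computing P^3 by repeated multiplication:
P^1 =
  s_1: [1/9, 4/9, 4/9]
  s_2: [1/9, 1/9, 7/9]
  s_3: [2/9, 1/3, 4/9]
P^2 =
  s_1: [13/81, 20/81, 16/27]
  s_2: [16/81, 26/81, 13/27]
  s_3: [13/81, 23/81, 5/9]
P^3 =
  s_1: [43/243, 8/27, 128/243]
  s_2: [40/243, 23/81, 134/243]
  s_3: [14/81, 70/243, 131/243]

(P^3)[s_1 -> s_1] = 43/243

Answer: 43/243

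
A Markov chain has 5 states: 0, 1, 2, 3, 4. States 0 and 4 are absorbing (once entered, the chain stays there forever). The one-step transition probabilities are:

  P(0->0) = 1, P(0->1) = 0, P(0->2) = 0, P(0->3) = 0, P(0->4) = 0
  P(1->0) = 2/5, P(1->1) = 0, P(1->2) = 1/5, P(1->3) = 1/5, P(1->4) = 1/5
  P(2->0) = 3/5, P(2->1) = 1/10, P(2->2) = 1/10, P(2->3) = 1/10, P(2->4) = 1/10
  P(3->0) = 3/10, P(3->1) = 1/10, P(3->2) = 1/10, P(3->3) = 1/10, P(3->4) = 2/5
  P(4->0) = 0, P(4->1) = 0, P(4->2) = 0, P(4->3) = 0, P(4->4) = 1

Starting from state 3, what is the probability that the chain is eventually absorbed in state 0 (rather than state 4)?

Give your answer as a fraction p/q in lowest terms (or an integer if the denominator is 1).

Answer: 47/95

Derivation:
Let a_i = P(absorbed in 0 | start in state i).
Boundary conditions: a_0 = 1, a_4 = 0.
For each transient state i, a_i = sum_j P(i->j) * a_j:
  a_1 = 2/5*a_0 + 0*a_1 + 1/5*a_2 + 1/5*a_3 + 1/5*a_4
  a_2 = 3/5*a_0 + 1/10*a_1 + 1/10*a_2 + 1/10*a_3 + 1/10*a_4
  a_3 = 3/10*a_0 + 1/10*a_1 + 1/10*a_2 + 1/10*a_3 + 2/5*a_4

Substituting a_0 = 1 and a_4 = 0, rearrange to (I - Q) a = r where r[i] = P(i -> 0):
  [1, -1/5, -1/5] . (a_1, a_2, a_3) = 2/5
  [-1/10, 9/10, -1/10] . (a_1, a_2, a_3) = 3/5
  [-1/10, -1/10, 9/10] . (a_1, a_2, a_3) = 3/10

Solving yields:
  a_1 = 25/38
  a_2 = 151/190
  a_3 = 47/95

Starting state is 3, so the absorption probability is a_3 = 47/95.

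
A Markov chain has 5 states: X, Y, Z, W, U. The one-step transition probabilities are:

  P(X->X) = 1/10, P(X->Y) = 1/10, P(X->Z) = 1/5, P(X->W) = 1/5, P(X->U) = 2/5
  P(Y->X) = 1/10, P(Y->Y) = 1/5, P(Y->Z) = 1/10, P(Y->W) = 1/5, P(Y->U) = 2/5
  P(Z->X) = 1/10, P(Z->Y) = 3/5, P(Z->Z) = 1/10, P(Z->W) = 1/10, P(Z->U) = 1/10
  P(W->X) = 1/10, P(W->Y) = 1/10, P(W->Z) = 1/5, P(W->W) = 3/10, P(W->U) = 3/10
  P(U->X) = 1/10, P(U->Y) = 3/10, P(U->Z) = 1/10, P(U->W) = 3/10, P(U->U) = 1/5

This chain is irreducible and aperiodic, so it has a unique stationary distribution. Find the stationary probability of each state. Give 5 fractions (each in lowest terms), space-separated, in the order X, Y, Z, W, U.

Answer: 1/10 161/650 87/650 31/130 7/25

Derivation:
The stationary distribution satisfies pi = pi * P, i.e.:
  pi_X = 1/10*pi_X + 1/10*pi_Y + 1/10*pi_Z + 1/10*pi_W + 1/10*pi_U
  pi_Y = 1/10*pi_X + 1/5*pi_Y + 3/5*pi_Z + 1/10*pi_W + 3/10*pi_U
  pi_Z = 1/5*pi_X + 1/10*pi_Y + 1/10*pi_Z + 1/5*pi_W + 1/10*pi_U
  pi_W = 1/5*pi_X + 1/5*pi_Y + 1/10*pi_Z + 3/10*pi_W + 3/10*pi_U
  pi_U = 2/5*pi_X + 2/5*pi_Y + 1/10*pi_Z + 3/10*pi_W + 1/5*pi_U
with normalization: pi_X + pi_Y + pi_Z + pi_W + pi_U = 1.

Using the first 4 balance equations plus normalization, the linear system A*pi = b is:
  [-9/10, 1/10, 1/10, 1/10, 1/10] . pi = 0
  [1/10, -4/5, 3/5, 1/10, 3/10] . pi = 0
  [1/5, 1/10, -9/10, 1/5, 1/10] . pi = 0
  [1/5, 1/5, 1/10, -7/10, 3/10] . pi = 0
  [1, 1, 1, 1, 1] . pi = 1

Solving yields:
  pi_X = 1/10
  pi_Y = 161/650
  pi_Z = 87/650
  pi_W = 31/130
  pi_U = 7/25

Verification (pi * P):
  1/10*1/10 + 161/650*1/10 + 87/650*1/10 + 31/130*1/10 + 7/25*1/10 = 1/10 = pi_X  (ok)
  1/10*1/10 + 161/650*1/5 + 87/650*3/5 + 31/130*1/10 + 7/25*3/10 = 161/650 = pi_Y  (ok)
  1/10*1/5 + 161/650*1/10 + 87/650*1/10 + 31/130*1/5 + 7/25*1/10 = 87/650 = pi_Z  (ok)
  1/10*1/5 + 161/650*1/5 + 87/650*1/10 + 31/130*3/10 + 7/25*3/10 = 31/130 = pi_W  (ok)
  1/10*2/5 + 161/650*2/5 + 87/650*1/10 + 31/130*3/10 + 7/25*1/5 = 7/25 = pi_U  (ok)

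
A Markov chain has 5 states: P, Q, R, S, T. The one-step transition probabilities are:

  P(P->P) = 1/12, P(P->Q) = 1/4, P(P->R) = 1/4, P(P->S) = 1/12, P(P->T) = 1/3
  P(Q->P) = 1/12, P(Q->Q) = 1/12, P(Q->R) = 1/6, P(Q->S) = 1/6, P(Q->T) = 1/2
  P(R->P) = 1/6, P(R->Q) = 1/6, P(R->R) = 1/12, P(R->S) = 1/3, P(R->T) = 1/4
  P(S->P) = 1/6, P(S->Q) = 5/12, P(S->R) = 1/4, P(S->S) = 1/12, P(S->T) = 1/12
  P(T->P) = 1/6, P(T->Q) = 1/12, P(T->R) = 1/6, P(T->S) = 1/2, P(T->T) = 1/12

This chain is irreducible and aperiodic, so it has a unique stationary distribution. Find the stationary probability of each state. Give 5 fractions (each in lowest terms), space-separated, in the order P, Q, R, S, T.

The stationary distribution satisfies pi = pi * P, i.e.:
  pi_P = 1/12*pi_P + 1/12*pi_Q + 1/6*pi_R + 1/6*pi_S + 1/6*pi_T
  pi_Q = 1/4*pi_P + 1/12*pi_Q + 1/6*pi_R + 5/12*pi_S + 1/12*pi_T
  pi_R = 1/4*pi_P + 1/6*pi_Q + 1/12*pi_R + 1/4*pi_S + 1/6*pi_T
  pi_S = 1/12*pi_P + 1/6*pi_Q + 1/3*pi_R + 1/12*pi_S + 1/2*pi_T
  pi_T = 1/3*pi_P + 1/2*pi_Q + 1/4*pi_R + 1/12*pi_S + 1/12*pi_T
with normalization: pi_P + pi_Q + pi_R + pi_S + pi_T = 1.

Using the first 4 balance equations plus normalization, the linear system A*pi = b is:
  [-11/12, 1/12, 1/6, 1/6, 1/6] . pi = 0
  [1/4, -11/12, 1/6, 5/12, 1/12] . pi = 0
  [1/4, 1/6, -11/12, 1/4, 1/6] . pi = 0
  [1/12, 1/6, 1/3, -11/12, 1/2] . pi = 0
  [1, 1, 1, 1, 1] . pi = 1

Solving yields:
  pi_P = 1739/12578
  pi_Q = 2549/12578
  pi_R = 1152/6289
  pi_S = 3057/12578
  pi_T = 2929/12578

Verification (pi * P):
  1739/12578*1/12 + 2549/12578*1/12 + 1152/6289*1/6 + 3057/12578*1/6 + 2929/12578*1/6 = 1739/12578 = pi_P  (ok)
  1739/12578*1/4 + 2549/12578*1/12 + 1152/6289*1/6 + 3057/12578*5/12 + 2929/12578*1/12 = 2549/12578 = pi_Q  (ok)
  1739/12578*1/4 + 2549/12578*1/6 + 1152/6289*1/12 + 3057/12578*1/4 + 2929/12578*1/6 = 1152/6289 = pi_R  (ok)
  1739/12578*1/12 + 2549/12578*1/6 + 1152/6289*1/3 + 3057/12578*1/12 + 2929/12578*1/2 = 3057/12578 = pi_S  (ok)
  1739/12578*1/3 + 2549/12578*1/2 + 1152/6289*1/4 + 3057/12578*1/12 + 2929/12578*1/12 = 2929/12578 = pi_T  (ok)

Answer: 1739/12578 2549/12578 1152/6289 3057/12578 2929/12578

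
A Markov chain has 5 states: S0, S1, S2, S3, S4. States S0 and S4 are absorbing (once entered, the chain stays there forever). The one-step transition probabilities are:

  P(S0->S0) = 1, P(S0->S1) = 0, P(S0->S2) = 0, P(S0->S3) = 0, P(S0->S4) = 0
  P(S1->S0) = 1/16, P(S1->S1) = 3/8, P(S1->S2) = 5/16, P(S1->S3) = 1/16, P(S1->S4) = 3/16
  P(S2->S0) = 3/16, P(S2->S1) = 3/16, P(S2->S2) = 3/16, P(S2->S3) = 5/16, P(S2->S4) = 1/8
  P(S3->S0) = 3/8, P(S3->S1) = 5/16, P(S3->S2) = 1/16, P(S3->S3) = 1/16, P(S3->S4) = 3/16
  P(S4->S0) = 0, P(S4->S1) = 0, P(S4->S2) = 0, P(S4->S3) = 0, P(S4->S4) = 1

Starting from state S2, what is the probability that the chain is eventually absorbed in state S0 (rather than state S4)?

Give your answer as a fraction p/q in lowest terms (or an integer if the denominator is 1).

Let a_i = P(absorbed in S0 | start in state i).
Boundary conditions: a_S0 = 1, a_S4 = 0.
For each transient state i, a_i = sum_j P(i->j) * a_j:
  a_S1 = 1/16*a_S0 + 3/8*a_S1 + 5/16*a_S2 + 1/16*a_S3 + 3/16*a_S4
  a_S2 = 3/16*a_S0 + 3/16*a_S1 + 3/16*a_S2 + 5/16*a_S3 + 1/8*a_S4
  a_S3 = 3/8*a_S0 + 5/16*a_S1 + 1/16*a_S2 + 1/16*a_S3 + 3/16*a_S4

Substituting a_S0 = 1 and a_S4 = 0, rearrange to (I - Q) a = r where r[i] = P(i -> S0):
  [5/8, -5/16, -1/16] . (a_S1, a_S2, a_S3) = 1/16
  [-3/16, 13/16, -5/16] . (a_S1, a_S2, a_S3) = 3/16
  [-5/16, -1/16, 15/16] . (a_S1, a_S2, a_S3) = 3/8

Solving yields:
  a_S1 = 17/39
  a_S2 = 823/1482
  a_S3 = 863/1482

Starting state is S2, so the absorption probability is a_S2 = 823/1482.

Answer: 823/1482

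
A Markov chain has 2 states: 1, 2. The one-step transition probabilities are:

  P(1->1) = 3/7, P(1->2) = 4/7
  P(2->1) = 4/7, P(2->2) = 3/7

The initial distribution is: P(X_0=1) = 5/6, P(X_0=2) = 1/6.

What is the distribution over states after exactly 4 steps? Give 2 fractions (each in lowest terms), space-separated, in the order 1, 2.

Propagating the distribution step by step (d_{t+1} = d_t * P):
d_0 = (1=5/6, 2=1/6)
  d_1[1] = 5/6*3/7 + 1/6*4/7 = 19/42
  d_1[2] = 5/6*4/7 + 1/6*3/7 = 23/42
d_1 = (1=19/42, 2=23/42)
  d_2[1] = 19/42*3/7 + 23/42*4/7 = 149/294
  d_2[2] = 19/42*4/7 + 23/42*3/7 = 145/294
d_2 = (1=149/294, 2=145/294)
  d_3[1] = 149/294*3/7 + 145/294*4/7 = 1027/2058
  d_3[2] = 149/294*4/7 + 145/294*3/7 = 1031/2058
d_3 = (1=1027/2058, 2=1031/2058)
  d_4[1] = 1027/2058*3/7 + 1031/2058*4/7 = 7205/14406
  d_4[2] = 1027/2058*4/7 + 1031/2058*3/7 = 7201/14406
d_4 = (1=7205/14406, 2=7201/14406)

Answer: 7205/14406 7201/14406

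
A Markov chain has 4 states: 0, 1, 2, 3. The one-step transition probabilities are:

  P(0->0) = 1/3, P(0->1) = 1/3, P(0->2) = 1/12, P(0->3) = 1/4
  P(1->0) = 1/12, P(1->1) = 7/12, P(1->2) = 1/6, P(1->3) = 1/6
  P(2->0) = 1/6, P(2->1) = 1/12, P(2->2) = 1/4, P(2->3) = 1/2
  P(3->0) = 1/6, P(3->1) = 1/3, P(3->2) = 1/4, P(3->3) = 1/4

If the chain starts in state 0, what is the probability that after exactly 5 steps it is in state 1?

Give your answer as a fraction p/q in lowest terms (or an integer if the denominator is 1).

Computing P^5 by repeated multiplication:
P^1 =
  0: [1/3, 1/3, 1/12, 1/4]
  1: [1/12, 7/12, 1/6, 1/6]
  2: [1/6, 1/12, 1/4, 1/2]
  3: [1/6, 1/3, 1/4, 1/4]
P^2 =
  0: [7/36, 19/48, 1/6, 35/144]
  1: [19/144, 7/16, 3/16, 35/144]
  2: [3/16, 7/24, 31/144, 11/36]
  3: [1/6, 17/48, 7/36, 41/144]
P^3 =
  0: [287/1728, 25/64, 319/1728, 149/576]
  1: [263/1728, 19/48, 331/1728, 25/96]
  2: [25/144, 203/576, 7/36, 161/576]
  3: [95/576, 215/576, 37/192, 155/576]
P^4 =
  0: [3355/20736, 665/1728, 3935/20736, 911/3456]
  1: [1649/10368, 2657/6912, 1987/10368, 1831/6912]
  2: [383/2304, 859/2304, 1325/6912, 1861/6912]
  3: [1127/6912, 109/288, 49/256, 923/3456]
P^5 =
  0: [20101/124416, 31693/82944, 23759/124416, 7337/27648]
  1: [40097/248832, 31645/82944, 47641/248832, 7351/27648]
  2: [1505/9216, 2617/6912, 5287/27648, 3689/13824]
  3: [6731/41472, 3503/9216, 7933/41472, 7363/27648]

(P^5)[0 -> 1] = 31693/82944

Answer: 31693/82944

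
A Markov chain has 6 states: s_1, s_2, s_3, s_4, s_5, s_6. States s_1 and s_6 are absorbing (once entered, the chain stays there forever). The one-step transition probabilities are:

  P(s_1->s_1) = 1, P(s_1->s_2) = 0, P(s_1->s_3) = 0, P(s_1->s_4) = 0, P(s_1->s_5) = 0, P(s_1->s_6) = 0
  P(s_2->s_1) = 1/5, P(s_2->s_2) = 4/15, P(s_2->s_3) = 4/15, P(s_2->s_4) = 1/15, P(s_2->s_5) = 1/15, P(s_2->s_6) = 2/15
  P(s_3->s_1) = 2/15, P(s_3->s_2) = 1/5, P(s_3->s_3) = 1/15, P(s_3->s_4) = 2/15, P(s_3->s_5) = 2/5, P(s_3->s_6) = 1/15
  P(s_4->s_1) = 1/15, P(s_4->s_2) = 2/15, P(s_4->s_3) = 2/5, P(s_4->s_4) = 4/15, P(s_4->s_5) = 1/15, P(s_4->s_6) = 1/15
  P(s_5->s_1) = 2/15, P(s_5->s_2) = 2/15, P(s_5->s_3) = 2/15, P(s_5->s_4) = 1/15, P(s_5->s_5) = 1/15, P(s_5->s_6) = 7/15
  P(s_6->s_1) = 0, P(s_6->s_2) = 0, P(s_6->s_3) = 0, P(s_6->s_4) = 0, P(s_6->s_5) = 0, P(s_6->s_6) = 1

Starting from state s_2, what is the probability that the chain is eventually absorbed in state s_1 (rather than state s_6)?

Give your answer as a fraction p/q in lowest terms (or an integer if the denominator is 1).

Answer: 2031/4010

Derivation:
Let a_i = P(absorbed in s_1 | start in state i).
Boundary conditions: a_s_1 = 1, a_s_6 = 0.
For each transient state i, a_i = sum_j P(i->j) * a_j:
  a_s_2 = 1/5*a_s_1 + 4/15*a_s_2 + 4/15*a_s_3 + 1/15*a_s_4 + 1/15*a_s_5 + 2/15*a_s_6
  a_s_3 = 2/15*a_s_1 + 1/5*a_s_2 + 1/15*a_s_3 + 2/15*a_s_4 + 2/5*a_s_5 + 1/15*a_s_6
  a_s_4 = 1/15*a_s_1 + 2/15*a_s_2 + 2/5*a_s_3 + 4/15*a_s_4 + 1/15*a_s_5 + 1/15*a_s_6
  a_s_5 = 2/15*a_s_1 + 2/15*a_s_2 + 2/15*a_s_3 + 1/15*a_s_4 + 1/15*a_s_5 + 7/15*a_s_6

Substituting a_s_1 = 1 and a_s_6 = 0, rearrange to (I - Q) a = r where r[i] = P(i -> s_1):
  [11/15, -4/15, -1/15, -1/15] . (a_s_2, a_s_3, a_s_4, a_s_5) = 1/5
  [-1/5, 14/15, -2/15, -2/5] . (a_s_2, a_s_3, a_s_4, a_s_5) = 2/15
  [-2/15, -2/5, 11/15, -1/15] . (a_s_2, a_s_3, a_s_4, a_s_5) = 1/15
  [-2/15, -2/15, -1/15, 14/15] . (a_s_2, a_s_3, a_s_4, a_s_5) = 2/15

Solving yields:
  a_s_2 = 2031/4010
  a_s_3 = 3613/8020
  a_s_4 = 1833/4010
  a_s_5 = 626/2005

Starting state is s_2, so the absorption probability is a_s_2 = 2031/4010.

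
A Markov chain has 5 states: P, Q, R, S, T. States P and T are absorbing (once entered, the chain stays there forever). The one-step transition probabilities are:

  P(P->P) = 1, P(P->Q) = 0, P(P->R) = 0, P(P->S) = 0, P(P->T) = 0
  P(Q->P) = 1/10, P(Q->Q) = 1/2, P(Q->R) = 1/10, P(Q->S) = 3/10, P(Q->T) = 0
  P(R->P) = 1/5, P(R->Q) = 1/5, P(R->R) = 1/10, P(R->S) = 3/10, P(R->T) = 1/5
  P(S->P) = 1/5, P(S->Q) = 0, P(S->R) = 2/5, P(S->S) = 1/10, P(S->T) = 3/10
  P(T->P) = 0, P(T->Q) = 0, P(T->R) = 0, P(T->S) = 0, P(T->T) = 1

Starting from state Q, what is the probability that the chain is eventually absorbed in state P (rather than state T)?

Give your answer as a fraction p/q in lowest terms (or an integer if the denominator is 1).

Answer: 57/101

Derivation:
Let a_i = P(absorbed in P | start in state i).
Boundary conditions: a_P = 1, a_T = 0.
For each transient state i, a_i = sum_j P(i->j) * a_j:
  a_Q = 1/10*a_P + 1/2*a_Q + 1/10*a_R + 3/10*a_S + 0*a_T
  a_R = 1/5*a_P + 1/5*a_Q + 1/10*a_R + 3/10*a_S + 1/5*a_T
  a_S = 1/5*a_P + 0*a_Q + 2/5*a_R + 1/10*a_S + 3/10*a_T

Substituting a_P = 1 and a_T = 0, rearrange to (I - Q) a = r where r[i] = P(i -> P):
  [1/2, -1/10, -3/10] . (a_Q, a_R, a_S) = 1/10
  [-1/5, 9/10, -3/10] . (a_Q, a_R, a_S) = 1/5
  [0, -2/5, 9/10] . (a_Q, a_R, a_S) = 1/5

Solving yields:
  a_Q = 57/101
  a_R = 50/101
  a_S = 134/303

Starting state is Q, so the absorption probability is a_Q = 57/101.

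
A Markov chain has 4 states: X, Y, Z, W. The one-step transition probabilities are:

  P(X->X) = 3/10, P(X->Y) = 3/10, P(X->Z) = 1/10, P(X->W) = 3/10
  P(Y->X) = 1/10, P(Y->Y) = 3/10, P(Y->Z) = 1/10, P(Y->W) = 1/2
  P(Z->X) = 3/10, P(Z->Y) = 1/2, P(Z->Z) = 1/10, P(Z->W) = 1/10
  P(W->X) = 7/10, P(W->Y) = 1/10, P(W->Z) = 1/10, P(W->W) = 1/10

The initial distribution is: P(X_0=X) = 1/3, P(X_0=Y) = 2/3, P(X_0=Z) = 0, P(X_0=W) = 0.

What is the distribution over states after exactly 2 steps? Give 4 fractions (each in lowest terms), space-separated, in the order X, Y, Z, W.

Propagating the distribution step by step (d_{t+1} = d_t * P):
d_0 = (X=1/3, Y=2/3, Z=0, W=0)
  d_1[X] = 1/3*3/10 + 2/3*1/10 + 0*3/10 + 0*7/10 = 1/6
  d_1[Y] = 1/3*3/10 + 2/3*3/10 + 0*1/2 + 0*1/10 = 3/10
  d_1[Z] = 1/3*1/10 + 2/3*1/10 + 0*1/10 + 0*1/10 = 1/10
  d_1[W] = 1/3*3/10 + 2/3*1/2 + 0*1/10 + 0*1/10 = 13/30
d_1 = (X=1/6, Y=3/10, Z=1/10, W=13/30)
  d_2[X] = 1/6*3/10 + 3/10*1/10 + 1/10*3/10 + 13/30*7/10 = 31/75
  d_2[Y] = 1/6*3/10 + 3/10*3/10 + 1/10*1/2 + 13/30*1/10 = 7/30
  d_2[Z] = 1/6*1/10 + 3/10*1/10 + 1/10*1/10 + 13/30*1/10 = 1/10
  d_2[W] = 1/6*3/10 + 3/10*1/2 + 1/10*1/10 + 13/30*1/10 = 19/75
d_2 = (X=31/75, Y=7/30, Z=1/10, W=19/75)

Answer: 31/75 7/30 1/10 19/75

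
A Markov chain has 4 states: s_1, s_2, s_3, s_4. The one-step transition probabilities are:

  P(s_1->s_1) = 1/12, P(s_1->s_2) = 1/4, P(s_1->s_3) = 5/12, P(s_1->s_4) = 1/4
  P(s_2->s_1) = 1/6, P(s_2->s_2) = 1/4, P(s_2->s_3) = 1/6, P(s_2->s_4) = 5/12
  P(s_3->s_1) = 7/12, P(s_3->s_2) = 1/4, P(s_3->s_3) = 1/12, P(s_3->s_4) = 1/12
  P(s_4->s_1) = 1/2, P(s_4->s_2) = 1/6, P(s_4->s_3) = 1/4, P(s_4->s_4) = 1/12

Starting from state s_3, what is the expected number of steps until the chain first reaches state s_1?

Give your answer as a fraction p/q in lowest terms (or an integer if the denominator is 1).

Answer: 592/279

Derivation:
Let h_i = expected steps to first reach s_1 from state i.
Boundary: h_s_1 = 0.
First-step equations for the other states:
  h_s_2 = 1 + 1/6*h_s_1 + 1/4*h_s_2 + 1/6*h_s_3 + 5/12*h_s_4
  h_s_3 = 1 + 7/12*h_s_1 + 1/4*h_s_2 + 1/12*h_s_3 + 1/12*h_s_4
  h_s_4 = 1 + 1/2*h_s_1 + 1/6*h_s_2 + 1/4*h_s_3 + 1/12*h_s_4

Substituting h_s_1 = 0 and rearranging gives the linear system (I - Q) h = 1:
  [3/4, -1/6, -5/12] . (h_s_2, h_s_3, h_s_4) = 1
  [-1/4, 11/12, -1/12] . (h_s_2, h_s_3, h_s_4) = 1
  [-1/6, -1/4, 11/12] . (h_s_2, h_s_3, h_s_4) = 1

Solving yields:
  h_s_2 = 848/279
  h_s_3 = 592/279
  h_s_4 = 20/9

Starting state is s_3, so the expected hitting time is h_s_3 = 592/279.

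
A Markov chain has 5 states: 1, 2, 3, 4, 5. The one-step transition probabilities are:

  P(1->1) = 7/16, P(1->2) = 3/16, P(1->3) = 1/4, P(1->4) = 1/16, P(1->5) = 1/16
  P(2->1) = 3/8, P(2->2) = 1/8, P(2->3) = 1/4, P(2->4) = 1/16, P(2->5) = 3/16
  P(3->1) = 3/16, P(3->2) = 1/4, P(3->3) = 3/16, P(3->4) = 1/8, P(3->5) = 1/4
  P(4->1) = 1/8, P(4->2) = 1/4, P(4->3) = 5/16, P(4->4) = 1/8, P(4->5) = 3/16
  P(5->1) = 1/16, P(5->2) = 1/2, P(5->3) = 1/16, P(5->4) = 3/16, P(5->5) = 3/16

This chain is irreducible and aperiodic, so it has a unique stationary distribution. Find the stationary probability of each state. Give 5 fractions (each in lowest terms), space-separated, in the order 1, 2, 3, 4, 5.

Answer: 16226/59075 14411/59075 12523/59075 6084/59075 9831/59075

Derivation:
The stationary distribution satisfies pi = pi * P, i.e.:
  pi_1 = 7/16*pi_1 + 3/8*pi_2 + 3/16*pi_3 + 1/8*pi_4 + 1/16*pi_5
  pi_2 = 3/16*pi_1 + 1/8*pi_2 + 1/4*pi_3 + 1/4*pi_4 + 1/2*pi_5
  pi_3 = 1/4*pi_1 + 1/4*pi_2 + 3/16*pi_3 + 5/16*pi_4 + 1/16*pi_5
  pi_4 = 1/16*pi_1 + 1/16*pi_2 + 1/8*pi_3 + 1/8*pi_4 + 3/16*pi_5
  pi_5 = 1/16*pi_1 + 3/16*pi_2 + 1/4*pi_3 + 3/16*pi_4 + 3/16*pi_5
with normalization: pi_1 + pi_2 + pi_3 + pi_4 + pi_5 = 1.

Using the first 4 balance equations plus normalization, the linear system A*pi = b is:
  [-9/16, 3/8, 3/16, 1/8, 1/16] . pi = 0
  [3/16, -7/8, 1/4, 1/4, 1/2] . pi = 0
  [1/4, 1/4, -13/16, 5/16, 1/16] . pi = 0
  [1/16, 1/16, 1/8, -7/8, 3/16] . pi = 0
  [1, 1, 1, 1, 1] . pi = 1

Solving yields:
  pi_1 = 16226/59075
  pi_2 = 14411/59075
  pi_3 = 12523/59075
  pi_4 = 6084/59075
  pi_5 = 9831/59075

Verification (pi * P):
  16226/59075*7/16 + 14411/59075*3/8 + 12523/59075*3/16 + 6084/59075*1/8 + 9831/59075*1/16 = 16226/59075 = pi_1  (ok)
  16226/59075*3/16 + 14411/59075*1/8 + 12523/59075*1/4 + 6084/59075*1/4 + 9831/59075*1/2 = 14411/59075 = pi_2  (ok)
  16226/59075*1/4 + 14411/59075*1/4 + 12523/59075*3/16 + 6084/59075*5/16 + 9831/59075*1/16 = 12523/59075 = pi_3  (ok)
  16226/59075*1/16 + 14411/59075*1/16 + 12523/59075*1/8 + 6084/59075*1/8 + 9831/59075*3/16 = 6084/59075 = pi_4  (ok)
  16226/59075*1/16 + 14411/59075*3/16 + 12523/59075*1/4 + 6084/59075*3/16 + 9831/59075*3/16 = 9831/59075 = pi_5  (ok)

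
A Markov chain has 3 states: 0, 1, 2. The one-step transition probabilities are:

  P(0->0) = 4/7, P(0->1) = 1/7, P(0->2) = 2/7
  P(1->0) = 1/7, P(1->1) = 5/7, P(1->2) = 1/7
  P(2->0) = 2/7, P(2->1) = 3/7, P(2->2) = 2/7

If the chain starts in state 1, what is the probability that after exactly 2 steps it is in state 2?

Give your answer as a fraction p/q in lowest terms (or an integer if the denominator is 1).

Computing P^2 by repeated multiplication:
P^1 =
  0: [4/7, 1/7, 2/7]
  1: [1/7, 5/7, 1/7]
  2: [2/7, 3/7, 2/7]
P^2 =
  0: [3/7, 15/49, 13/49]
  1: [11/49, 29/49, 9/49]
  2: [15/49, 23/49, 11/49]

(P^2)[1 -> 2] = 9/49

Answer: 9/49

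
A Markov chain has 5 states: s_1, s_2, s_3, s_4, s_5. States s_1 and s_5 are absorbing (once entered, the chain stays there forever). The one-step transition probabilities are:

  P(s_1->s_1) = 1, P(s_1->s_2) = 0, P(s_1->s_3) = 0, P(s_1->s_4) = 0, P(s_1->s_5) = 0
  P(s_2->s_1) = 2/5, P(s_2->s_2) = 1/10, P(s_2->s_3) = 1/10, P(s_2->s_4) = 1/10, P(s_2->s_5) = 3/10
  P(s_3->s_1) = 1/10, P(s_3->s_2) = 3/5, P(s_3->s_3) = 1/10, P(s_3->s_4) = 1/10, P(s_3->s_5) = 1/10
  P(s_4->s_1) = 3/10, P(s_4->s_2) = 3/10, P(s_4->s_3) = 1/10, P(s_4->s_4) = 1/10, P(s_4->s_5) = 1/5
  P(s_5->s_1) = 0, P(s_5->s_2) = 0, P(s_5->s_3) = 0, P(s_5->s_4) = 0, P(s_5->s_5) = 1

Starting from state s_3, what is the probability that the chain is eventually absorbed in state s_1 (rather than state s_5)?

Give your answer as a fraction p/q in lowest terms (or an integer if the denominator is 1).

Let a_i = P(absorbed in s_1 | start in state i).
Boundary conditions: a_s_1 = 1, a_s_5 = 0.
For each transient state i, a_i = sum_j P(i->j) * a_j:
  a_s_2 = 2/5*a_s_1 + 1/10*a_s_2 + 1/10*a_s_3 + 1/10*a_s_4 + 3/10*a_s_5
  a_s_3 = 1/10*a_s_1 + 3/5*a_s_2 + 1/10*a_s_3 + 1/10*a_s_4 + 1/10*a_s_5
  a_s_4 = 3/10*a_s_1 + 3/10*a_s_2 + 1/10*a_s_3 + 1/10*a_s_4 + 1/5*a_s_5

Substituting a_s_1 = 1 and a_s_5 = 0, rearrange to (I - Q) a = r where r[i] = P(i -> s_1):
  [9/10, -1/10, -1/10] . (a_s_2, a_s_3, a_s_4) = 2/5
  [-3/5, 9/10, -1/10] . (a_s_2, a_s_3, a_s_4) = 1/10
  [-3/10, -1/10, 9/10] . (a_s_2, a_s_3, a_s_4) = 3/10

Solving yields:
  a_s_2 = 4/7
  a_s_3 = 39/70
  a_s_4 = 41/70

Starting state is s_3, so the absorption probability is a_s_3 = 39/70.

Answer: 39/70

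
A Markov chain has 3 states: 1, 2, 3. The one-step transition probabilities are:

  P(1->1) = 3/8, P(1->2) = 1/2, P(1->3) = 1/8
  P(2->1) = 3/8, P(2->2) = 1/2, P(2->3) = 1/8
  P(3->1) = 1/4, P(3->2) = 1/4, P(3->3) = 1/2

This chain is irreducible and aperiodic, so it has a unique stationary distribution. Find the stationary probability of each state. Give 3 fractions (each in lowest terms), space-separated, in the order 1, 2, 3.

Answer: 7/20 9/20 1/5

Derivation:
The stationary distribution satisfies pi = pi * P, i.e.:
  pi_1 = 3/8*pi_1 + 3/8*pi_2 + 1/4*pi_3
  pi_2 = 1/2*pi_1 + 1/2*pi_2 + 1/4*pi_3
  pi_3 = 1/8*pi_1 + 1/8*pi_2 + 1/2*pi_3
with normalization: pi_1 + pi_2 + pi_3 = 1.

Using the first 2 balance equations plus normalization, the linear system A*pi = b is:
  [-5/8, 3/8, 1/4] . pi = 0
  [1/2, -1/2, 1/4] . pi = 0
  [1, 1, 1] . pi = 1

Solving yields:
  pi_1 = 7/20
  pi_2 = 9/20
  pi_3 = 1/5

Verification (pi * P):
  7/20*3/8 + 9/20*3/8 + 1/5*1/4 = 7/20 = pi_1  (ok)
  7/20*1/2 + 9/20*1/2 + 1/5*1/4 = 9/20 = pi_2  (ok)
  7/20*1/8 + 9/20*1/8 + 1/5*1/2 = 1/5 = pi_3  (ok)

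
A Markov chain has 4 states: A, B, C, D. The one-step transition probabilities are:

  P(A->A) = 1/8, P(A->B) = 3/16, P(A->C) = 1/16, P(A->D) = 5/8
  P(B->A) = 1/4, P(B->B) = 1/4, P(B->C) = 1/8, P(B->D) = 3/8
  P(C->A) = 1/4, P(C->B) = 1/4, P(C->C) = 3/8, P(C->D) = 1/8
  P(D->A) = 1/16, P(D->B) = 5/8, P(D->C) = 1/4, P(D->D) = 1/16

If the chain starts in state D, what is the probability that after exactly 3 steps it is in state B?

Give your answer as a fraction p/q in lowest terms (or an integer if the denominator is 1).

Answer: 1439/4096

Derivation:
Computing P^3 by repeated multiplication:
P^1 =
  A: [1/8, 3/16, 1/16, 5/8]
  B: [1/4, 1/4, 1/8, 3/8]
  C: [1/4, 1/4, 3/8, 1/8]
  D: [1/16, 5/8, 1/4, 1/16]
P^2 =
  A: [15/128, 61/128, 27/128, 25/128]
  B: [19/128, 3/8, 3/16, 37/128]
  C: [25/128, 9/32, 7/32, 39/128]
  D: [59/256, 69/256, 49/256, 79/256]
P^3 =
  A: [407/2048, 647/2048, 399/2048, 595/2048]
  B: [363/2048, 715/2048, 407/2048, 563/2048]
  C: [345/2048, 721/2048, 421/2048, 561/2048]
  D: [669/4096, 1439/4096, 807/4096, 1181/4096]

(P^3)[D -> B] = 1439/4096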